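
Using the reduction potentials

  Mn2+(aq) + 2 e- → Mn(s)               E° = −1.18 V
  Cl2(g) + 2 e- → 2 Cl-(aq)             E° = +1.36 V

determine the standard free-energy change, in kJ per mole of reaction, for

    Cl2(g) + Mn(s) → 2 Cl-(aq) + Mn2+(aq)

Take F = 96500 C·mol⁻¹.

−490 kJ/mol

In the reaction as written Cl2(g) is reduced, so the Cl₂/Cl⁻ couple is the cathode and Mn²⁺/Mn is the anode.
E°cell = +1.36 − (−1.18) = +2.54 V; balancing electrons gives n = 2.
ΔG° = −nFE°cell = −(2)(96500)(+2.54) J/mol = −490 kJ/mol.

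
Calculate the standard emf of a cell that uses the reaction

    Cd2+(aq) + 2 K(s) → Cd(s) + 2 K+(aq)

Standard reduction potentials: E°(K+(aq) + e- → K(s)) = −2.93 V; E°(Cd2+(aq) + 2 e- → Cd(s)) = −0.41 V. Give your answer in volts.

In the reaction as written, Cd2+(aq) is reduced (cathode) and K+(aq) is produced by oxidation at the anode.
E°cell = E°(cathode) − E°(anode) = −0.41 − (−2.93) = +2.52 V.
The positive value indicates the reaction is spontaneous as written.

+2.52 V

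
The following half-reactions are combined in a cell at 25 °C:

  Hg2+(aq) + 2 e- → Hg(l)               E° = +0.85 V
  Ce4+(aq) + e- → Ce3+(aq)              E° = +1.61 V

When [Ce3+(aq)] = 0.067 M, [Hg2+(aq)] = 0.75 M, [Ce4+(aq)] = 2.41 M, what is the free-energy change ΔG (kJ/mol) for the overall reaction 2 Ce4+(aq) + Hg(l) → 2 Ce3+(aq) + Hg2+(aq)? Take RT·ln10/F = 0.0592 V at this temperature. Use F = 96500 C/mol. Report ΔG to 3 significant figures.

E°cell = +1.61 − (+0.85) = +0.76 V; the balanced reaction transfers n = 2 electrons.
Here Q = ([Ce3+(aq)]^2·[Hg2+(aq)]) / [Ce4+(aq)]^2 = 0.00058 (log Q = −3.237), giving E = +0.76 − (0.0592/2)·(−3.237) = +0.8558 V.
ΔG = −nFE = −(2)(96500)(+0.8558) J/mol = −165 kJ/mol.

−165 kJ/mol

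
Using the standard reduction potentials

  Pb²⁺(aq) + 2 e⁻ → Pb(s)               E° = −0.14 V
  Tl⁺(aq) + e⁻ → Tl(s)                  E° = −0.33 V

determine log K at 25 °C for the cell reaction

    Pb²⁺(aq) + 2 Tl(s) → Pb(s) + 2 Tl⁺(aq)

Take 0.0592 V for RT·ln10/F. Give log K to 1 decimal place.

log K = 6.4

The Pb²⁺/Pb couple is reduced (cathode); E°cell = −0.14 − (−0.33) = +0.19 V with n = 2.
At equilibrium E = 0, so log K = nE°cell / 0.0592 = (2)(+0.19) / 0.0592 = 6.4.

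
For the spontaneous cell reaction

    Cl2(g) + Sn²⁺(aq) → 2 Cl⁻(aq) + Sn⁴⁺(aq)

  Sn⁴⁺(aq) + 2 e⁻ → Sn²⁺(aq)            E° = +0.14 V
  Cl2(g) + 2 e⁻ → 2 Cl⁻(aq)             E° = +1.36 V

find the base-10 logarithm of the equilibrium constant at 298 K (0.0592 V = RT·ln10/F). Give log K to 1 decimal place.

log K = 41.2

The Cl₂/Cl⁻ couple is reduced (cathode); E°cell = +1.36 − (+0.14) = +1.22 V with n = 2.
At equilibrium E = 0, so log K = nE°cell / 0.0592 = (2)(+1.22) / 0.0592 = 41.2.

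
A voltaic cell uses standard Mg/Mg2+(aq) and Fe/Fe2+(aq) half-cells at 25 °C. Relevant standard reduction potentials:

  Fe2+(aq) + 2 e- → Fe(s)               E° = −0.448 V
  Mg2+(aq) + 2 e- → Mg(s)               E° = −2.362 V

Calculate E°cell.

+1.914 V

Of the two couples in this cell, the one with the more positive reduction potential is reduced at the cathode: here that is Fe²⁺/Fe (−0.448 V); Mg²⁺/Mg (−2.362 V) is the anode.
E°cell = E°(cathode) − E°(anode) = −0.448 − (−2.362) = +1.914 V.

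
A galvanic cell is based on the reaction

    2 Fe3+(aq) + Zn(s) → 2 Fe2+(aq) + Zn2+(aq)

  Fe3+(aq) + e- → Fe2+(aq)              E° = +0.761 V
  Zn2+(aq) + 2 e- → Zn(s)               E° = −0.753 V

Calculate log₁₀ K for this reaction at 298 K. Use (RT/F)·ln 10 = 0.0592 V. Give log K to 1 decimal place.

log K = 51.1

The Fe³⁺/Fe²⁺ couple is reduced (cathode); E°cell = +0.761 − (−0.753) = +1.514 V with n = 2.
At equilibrium E = 0, so log K = nE°cell / 0.0592 = (2)(+1.514) / 0.0592 = 51.1.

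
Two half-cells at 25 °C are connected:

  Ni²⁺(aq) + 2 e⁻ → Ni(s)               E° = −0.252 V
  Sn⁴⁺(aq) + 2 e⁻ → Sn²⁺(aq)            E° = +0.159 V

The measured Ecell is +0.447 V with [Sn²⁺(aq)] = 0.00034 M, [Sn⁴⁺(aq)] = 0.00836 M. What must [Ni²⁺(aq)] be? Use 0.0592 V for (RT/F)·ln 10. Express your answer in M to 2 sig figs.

Sn⁴⁺/Sn²⁺ is the cathode (higher E°); E°cell = +0.159 − (−0.252) = +0.411 V with n = 2.
Since E = E° − (0.0592/n)·log Q, log Q = n(E° − E)/0.0592 = −1.216.
For Sn⁴⁺(aq) + Ni(s) → Sn²⁺(aq) + Ni²⁺(aq), the reaction quotient is Q = ([Sn²⁺(aq)]·[Ni²⁺(aq)]) / [Sn⁴⁺(aq)].
Isolating [Ni²⁺(aq)] in Q = 10^{−1.216} yields log [Ni²⁺(aq)] = 0.175, i.e. 1.5 M.

1.5 M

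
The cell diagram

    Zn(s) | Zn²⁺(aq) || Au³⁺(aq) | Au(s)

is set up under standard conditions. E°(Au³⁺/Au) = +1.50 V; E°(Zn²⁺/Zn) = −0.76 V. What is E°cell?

By convention the left-hand electrode in cell notation is the anode (oxidation) and the right-hand electrode is the cathode (reduction).
E°cell = E°(right) − E°(left) = +1.50 − (−0.76) = +2.26 V.

+2.26 V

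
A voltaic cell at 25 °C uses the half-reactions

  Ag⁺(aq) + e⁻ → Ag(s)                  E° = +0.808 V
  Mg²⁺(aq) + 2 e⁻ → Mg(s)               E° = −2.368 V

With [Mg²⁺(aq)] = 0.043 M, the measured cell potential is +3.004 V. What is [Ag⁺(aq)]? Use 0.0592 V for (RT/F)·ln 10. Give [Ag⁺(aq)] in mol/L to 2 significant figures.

The Ag⁺/Ag couple has the larger reduction potential, so it is the cathode: E°cell = +0.808 − (−2.368) = +3.176 V and n = 2.
From the Nernst equation, log Q = n(E° − E)/0.0592 = 2·(+3.176 − (+3.004))/0.0592 = 5.811.
For 2 Ag⁺(aq) + Mg(s) → 2 Ag(s) + Mg²⁺(aq), the reaction quotient is Q = [Mg²⁺(aq)] / [Ag⁺(aq)]^2.
Isolating [Ag⁺(aq)] in Q = 10^{5.811} yields log [Ag⁺(aq)] = −3.589, i.e. 0.00026 M.

0.00026 M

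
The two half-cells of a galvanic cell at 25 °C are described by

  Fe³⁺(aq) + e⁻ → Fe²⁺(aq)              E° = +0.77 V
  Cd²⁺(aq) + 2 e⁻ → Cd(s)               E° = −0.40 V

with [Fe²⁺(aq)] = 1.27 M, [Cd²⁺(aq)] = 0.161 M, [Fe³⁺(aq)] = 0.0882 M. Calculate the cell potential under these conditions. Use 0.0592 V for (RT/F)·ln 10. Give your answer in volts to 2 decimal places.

Since E°(Fe³⁺/Fe²⁺) > E°(Cd²⁺/Cd), Fe³⁺/Fe²⁺ serves as the cathode.
The standard potential is +0.77 − (−0.40) = +1.17 V and the balanced reaction transfers n = 2 electrons.
For the overall reaction 2 Fe³⁺(aq) + Cd(s) → 2 Fe²⁺(aq) + Cd²⁺(aq), Q = ([Fe²⁺(aq)]^2·[Cd²⁺(aq)]) / [Fe³⁺(aq)]^2 = 33.4, giving log Q = 1.523.
Applying E = E° − (RT ln10/nF)·log Q gives +1.17 − (0.0592/2)(1.523) = +1.12 V.

+1.12 V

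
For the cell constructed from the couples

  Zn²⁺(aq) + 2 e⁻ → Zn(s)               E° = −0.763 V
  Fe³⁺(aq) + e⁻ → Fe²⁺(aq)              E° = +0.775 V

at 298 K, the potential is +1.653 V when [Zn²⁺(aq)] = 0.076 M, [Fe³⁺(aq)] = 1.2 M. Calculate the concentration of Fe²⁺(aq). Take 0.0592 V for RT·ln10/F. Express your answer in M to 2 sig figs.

0.050 M

The Fe³⁺/Fe²⁺ couple has the larger reduction potential, so it is the cathode: E°cell = +0.775 − (−0.763) = +1.538 V and n = 2.
From the Nernst equation, log Q = n(E° − E)/0.0592 = 2·(+1.538 − (+1.653))/0.0592 = −3.885.
For 2 Fe³⁺(aq) + Zn(s) → 2 Fe²⁺(aq) + Zn²⁺(aq), the reaction quotient is Q = ([Fe²⁺(aq)]^2·[Zn²⁺(aq)]) / [Fe³⁺(aq)]^2.
Isolating [Fe²⁺(aq)] in Q = 10^{−3.885} yields log [Fe²⁺(aq)] = −1.304, i.e. 0.050 M.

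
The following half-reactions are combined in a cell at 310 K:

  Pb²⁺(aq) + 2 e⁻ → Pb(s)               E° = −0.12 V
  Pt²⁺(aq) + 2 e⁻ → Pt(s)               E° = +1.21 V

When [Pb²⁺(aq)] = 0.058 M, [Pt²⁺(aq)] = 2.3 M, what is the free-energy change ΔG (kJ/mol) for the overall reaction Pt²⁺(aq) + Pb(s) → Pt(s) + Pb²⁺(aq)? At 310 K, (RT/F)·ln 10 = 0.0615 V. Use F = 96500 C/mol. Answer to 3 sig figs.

The standard cell potential is +1.21 − (−0.12) = +1.33 V, with n = 2 electrons in the balanced equation.
The reaction quotient is [Pb²⁺(aq)] / [Pt²⁺(aq)] = 0.0252; by Nernst, E = +1.33 − (0.0615/2)(−1.598) = +1.3791 V.
ΔG = −nFE = −(2)(96500)(+1.3791) J/mol = −266 kJ/mol.

−266 kJ/mol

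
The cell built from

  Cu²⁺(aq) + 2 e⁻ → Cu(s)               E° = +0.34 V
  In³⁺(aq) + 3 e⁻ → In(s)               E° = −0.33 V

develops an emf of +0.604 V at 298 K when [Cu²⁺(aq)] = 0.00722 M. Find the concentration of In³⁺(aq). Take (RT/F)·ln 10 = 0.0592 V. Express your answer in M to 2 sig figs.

1.4 M

With Cu²⁺/Cu at the cathode and In³⁺/In at the anode, E°cell = +0.34 − (−0.33) = +0.67 V (n = 6).
Since E = E° − (0.0592/n)·log Q, log Q = n(E° − E)/0.0592 = 6.689.
For 3 Cu²⁺(aq) + 2 In(s) → 3 Cu(s) + 2 In³⁺(aq), the reaction quotient is Q = [In³⁺(aq)]^2 / [Cu²⁺(aq)]^3.
Solving for the unknown gives log [In³⁺(aq)] = 0.132, so [In³⁺(aq)] ≈ 1.4 M.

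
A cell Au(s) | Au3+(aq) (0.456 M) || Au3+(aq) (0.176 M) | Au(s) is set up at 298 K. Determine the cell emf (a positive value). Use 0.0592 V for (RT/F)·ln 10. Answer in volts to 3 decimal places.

For a concentration cell E°cell = 0, since both electrodes use the same couple.
The compartment with the higher Au3+(aq) concentration (0.456 M) acts as the cathode; ions are reduced there and produced at the dilute (0.176 M) anode.
With n = 3, Ecell = −(0.0592/3)·log([dilute]/[conc]) = −(0.0592/3)·log(0.176/0.456) = +0.008 V.

0.008 V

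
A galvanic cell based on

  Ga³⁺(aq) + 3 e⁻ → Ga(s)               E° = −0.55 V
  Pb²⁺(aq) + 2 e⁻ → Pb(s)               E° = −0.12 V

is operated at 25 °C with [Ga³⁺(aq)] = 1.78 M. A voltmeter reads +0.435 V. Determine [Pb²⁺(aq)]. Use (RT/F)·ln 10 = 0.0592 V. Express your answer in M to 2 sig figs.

2.2 M

Pb²⁺/Pb is the cathode (higher E°); E°cell = −0.12 − (−0.55) = +0.43 V with n = 6.
From the Nernst equation, log Q = n(E° − E)/0.0592 = 6·(+0.43 − (+0.435))/0.0592 = −0.507.
For 3 Pb²⁺(aq) + 2 Ga(s) → 3 Pb(s) + 2 Ga³⁺(aq), the reaction quotient is Q = [Ga³⁺(aq)]^2 / [Pb²⁺(aq)]^3.
Isolating [Pb²⁺(aq)] in Q = 10^{−0.507} yields log [Pb²⁺(aq)] = 0.336, i.e. 2.2 M.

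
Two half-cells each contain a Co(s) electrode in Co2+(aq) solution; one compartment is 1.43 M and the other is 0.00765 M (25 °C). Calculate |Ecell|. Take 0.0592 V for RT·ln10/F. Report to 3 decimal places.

For a concentration cell E°cell = 0, since both electrodes use the same couple.
The compartment with the higher Co2+(aq) concentration (1.43 M) acts as the cathode; ions are reduced there and produced at the dilute (0.00765 M) anode.
With n = 2, Ecell = −(0.0592/2)·log([dilute]/[conc]) = −(0.0592/2)·log(0.00765/1.43) = +0.067 V.

0.067 V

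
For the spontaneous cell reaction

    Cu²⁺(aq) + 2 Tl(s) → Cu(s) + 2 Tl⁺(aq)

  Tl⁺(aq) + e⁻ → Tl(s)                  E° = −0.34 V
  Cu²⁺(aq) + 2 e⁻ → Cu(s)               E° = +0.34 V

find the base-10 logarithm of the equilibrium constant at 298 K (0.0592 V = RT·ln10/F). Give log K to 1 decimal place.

log K = 23.0

The Cu²⁺/Cu couple is reduced (cathode); E°cell = +0.34 − (−0.34) = +0.68 V with n = 2.
At equilibrium E = 0, so log K = nE°cell / 0.0592 = (2)(+0.68) / 0.0592 = 23.0.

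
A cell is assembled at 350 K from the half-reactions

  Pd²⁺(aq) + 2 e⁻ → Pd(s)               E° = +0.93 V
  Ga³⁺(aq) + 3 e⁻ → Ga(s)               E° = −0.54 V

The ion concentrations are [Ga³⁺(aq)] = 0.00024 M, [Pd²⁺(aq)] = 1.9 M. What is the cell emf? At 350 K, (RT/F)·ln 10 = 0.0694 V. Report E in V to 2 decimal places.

Since E°(Pd²⁺/Pd) > E°(Ga³⁺/Ga), Pd²⁺/Pd serves as the cathode.
E°cell = +0.93 − (−0.54) = +1.47 V, with n = 6 electrons transferred.
For the overall reaction 3 Pd²⁺(aq) + 2 Ga(s) → 3 Pd(s) + 2 Ga³⁺(aq), Q = [Ga³⁺(aq)]^2 / [Pd²⁺(aq)]^3 = 8.4×10^−9, giving log Q = −8.076.
E = E° − (0.0694/n)·log Q = +1.47 − (0.0694/6)(−8.076) = +1.56 V.

+1.56 V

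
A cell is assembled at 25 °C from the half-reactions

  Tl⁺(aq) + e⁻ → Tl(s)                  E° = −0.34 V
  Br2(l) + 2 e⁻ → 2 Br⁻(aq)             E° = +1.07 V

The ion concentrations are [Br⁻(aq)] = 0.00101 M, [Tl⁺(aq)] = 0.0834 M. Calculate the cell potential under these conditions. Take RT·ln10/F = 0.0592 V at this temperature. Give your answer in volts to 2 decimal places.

+1.65 V

Since E°(Br₂/Br⁻) > E°(Tl⁺/Tl), Br₂/Br⁻ serves as the cathode.
E°cell = E°cat − E°an = +1.07 − (−0.34) = +1.41 V; n = 2.
The balanced reaction is Br2(l) + 2 Tl(s) → 2 Br⁻(aq) + 2 Tl⁺(aq), so Q = [Br⁻(aq)]^2·[Tl⁺(aq)]^2 = 7.1×10^−9 and log Q = −8.149.
By the Nernst equation, E = +1.41 − (0.0592/2)·(−8.149) = +1.65 V.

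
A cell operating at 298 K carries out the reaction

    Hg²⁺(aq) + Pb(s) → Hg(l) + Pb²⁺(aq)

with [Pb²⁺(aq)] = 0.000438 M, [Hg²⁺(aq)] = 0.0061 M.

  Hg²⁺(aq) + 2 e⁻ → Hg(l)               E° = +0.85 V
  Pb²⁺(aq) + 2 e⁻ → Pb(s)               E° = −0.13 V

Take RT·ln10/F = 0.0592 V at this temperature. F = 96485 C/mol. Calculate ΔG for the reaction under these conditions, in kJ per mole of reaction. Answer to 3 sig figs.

With Hg²⁺/Hg reduced at the cathode, E°cell = +0.85 − (−0.13) = +0.98 V and n = 2.
The reaction quotient is [Pb²⁺(aq)] / [Hg²⁺(aq)] = 0.0718; by Nernst, E = +0.98 − (0.0592/2)(−1.144) = +1.0139 V.
Then ΔG = −nFE = −2 × 96485 × +1.0139 J/mol = −196 kJ/mol.

−196 kJ/mol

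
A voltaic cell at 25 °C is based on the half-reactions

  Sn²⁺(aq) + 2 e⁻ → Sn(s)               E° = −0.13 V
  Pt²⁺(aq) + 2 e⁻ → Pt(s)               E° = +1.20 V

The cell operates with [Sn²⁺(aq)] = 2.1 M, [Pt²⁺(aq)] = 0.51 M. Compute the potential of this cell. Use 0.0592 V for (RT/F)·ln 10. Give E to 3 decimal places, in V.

+1.312 V

Pt²⁺/Pt is reduced (cathode, E° = +1.20 V) and Sn²⁺/Sn is oxidized (anode).
E°cell = +1.20 − (−0.13) = +1.33 V, with n = 2 electrons transferred.
The balanced reaction is Pt²⁺(aq) + Sn(s) → Pt(s) + Sn²⁺(aq), so Q = [Sn²⁺(aq)] / [Pt²⁺(aq)] = 4.12 and log Q = 0.615.
By the Nernst equation, E = +1.33 − (0.0592/2)·(0.615) = +1.312 V.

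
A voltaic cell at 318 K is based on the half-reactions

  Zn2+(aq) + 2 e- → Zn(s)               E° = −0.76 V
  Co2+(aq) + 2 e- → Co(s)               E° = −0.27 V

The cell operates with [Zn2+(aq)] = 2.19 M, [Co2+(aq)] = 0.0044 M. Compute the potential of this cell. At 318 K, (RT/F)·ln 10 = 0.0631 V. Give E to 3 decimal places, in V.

+0.405 V

Co²⁺/Co is reduced (cathode, E° = −0.27 V) and Zn²⁺/Zn is oxidized (anode).
The standard potential is −0.27 − (−0.76) = +0.49 V and the balanced reaction transfers n = 2 electrons.
For the overall reaction Co2+(aq) + Zn(s) → Co(s) + Zn2+(aq), Q = [Zn2+(aq)] / [Co2+(aq)] = 498, giving log Q = 2.697.
By the Nernst equation, E = +0.49 − (0.0631/2)·(2.697) = +0.405 V.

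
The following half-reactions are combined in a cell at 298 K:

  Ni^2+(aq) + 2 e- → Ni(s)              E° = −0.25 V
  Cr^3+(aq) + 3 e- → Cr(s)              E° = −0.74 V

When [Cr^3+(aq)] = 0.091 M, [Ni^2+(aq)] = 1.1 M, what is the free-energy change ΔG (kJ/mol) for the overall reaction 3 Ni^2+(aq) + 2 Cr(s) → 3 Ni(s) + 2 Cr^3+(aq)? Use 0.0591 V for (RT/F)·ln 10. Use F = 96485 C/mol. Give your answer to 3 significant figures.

The standard cell potential is −0.25 − (−0.74) = +0.49 V, with n = 6 electrons in the balanced equation.
The reaction quotient is [Cr^3+(aq)]^2 / [Ni^2+(aq)]^3 = 0.00622; by Nernst, E = +0.49 − (0.0591/6)(−2.206) = +0.5117 V.
ΔG = −nFE = −(6)(96485)(+0.5117) J/mol = −296 kJ/mol.

−296 kJ/mol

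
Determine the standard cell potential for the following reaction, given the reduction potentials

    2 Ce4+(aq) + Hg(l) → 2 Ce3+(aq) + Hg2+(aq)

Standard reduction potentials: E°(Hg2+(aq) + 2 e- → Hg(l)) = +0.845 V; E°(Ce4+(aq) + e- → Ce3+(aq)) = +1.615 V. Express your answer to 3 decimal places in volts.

+0.770 V

In the reaction as written, Ce4+(aq) is reduced (cathode) and Hg2+(aq) is produced by oxidation at the anode.
E°cell = E°(cathode) − E°(anode) = +1.615 − (+0.845) = +0.770 V.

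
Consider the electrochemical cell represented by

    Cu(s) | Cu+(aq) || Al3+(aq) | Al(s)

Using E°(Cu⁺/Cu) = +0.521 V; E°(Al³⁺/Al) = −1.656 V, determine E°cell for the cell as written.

By convention the left-hand electrode in cell notation is the anode (oxidation) and the right-hand electrode is the cathode (reduction).
E°cell = E°(right) − E°(left) = −1.656 − (+0.521) = −2.177 V.
The negative sign shows that, as written, the cell would require an external voltage to drive the reaction.

−2.177 V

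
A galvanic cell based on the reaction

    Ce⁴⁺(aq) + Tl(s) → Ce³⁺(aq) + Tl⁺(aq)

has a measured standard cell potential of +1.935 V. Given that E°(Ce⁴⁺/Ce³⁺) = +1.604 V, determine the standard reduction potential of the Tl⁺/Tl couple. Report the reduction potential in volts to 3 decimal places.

−0.331 V

In the reaction as written the Ce⁴⁺/Ce³⁺ couple is reduced (cathode) and Tl⁺/Tl is oxidized (anode), so E°cell = E°(Ce⁴⁺/Ce³⁺) − E°(Tl⁺/Tl).
E°(Tl⁺/Tl) = E°(cathode) − E°cell = +1.604 − (+1.935) = −0.331 V.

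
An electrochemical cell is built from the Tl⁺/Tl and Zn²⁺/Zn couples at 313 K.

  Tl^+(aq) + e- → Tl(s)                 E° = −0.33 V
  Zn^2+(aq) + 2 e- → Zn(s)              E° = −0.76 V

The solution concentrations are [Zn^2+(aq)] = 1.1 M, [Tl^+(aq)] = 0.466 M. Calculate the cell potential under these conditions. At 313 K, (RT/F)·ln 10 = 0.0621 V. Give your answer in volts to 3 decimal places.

Since E°(Tl⁺/Tl) > E°(Zn²⁺/Zn), Tl⁺/Tl serves as the cathode.
E°cell = E°cat − E°an = −0.33 − (−0.76) = +0.43 V; n = 2.
For the overall reaction 2 Tl^+(aq) + Zn(s) → 2 Tl(s) + Zn^2+(aq), Q = [Zn^2+(aq)] / [Tl^+(aq)]^2 = 5.07, giving log Q = 0.705.
E = E° − (0.0621/n)·log Q = +0.43 − (0.0621/2)(0.705) = +0.408 V.

+0.408 V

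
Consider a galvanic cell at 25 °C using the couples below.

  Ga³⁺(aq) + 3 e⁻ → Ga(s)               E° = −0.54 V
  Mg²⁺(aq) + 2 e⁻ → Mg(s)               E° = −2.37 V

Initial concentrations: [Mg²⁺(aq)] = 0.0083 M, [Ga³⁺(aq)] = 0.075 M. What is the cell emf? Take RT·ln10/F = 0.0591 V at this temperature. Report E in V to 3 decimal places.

Ga³⁺/Ga is reduced (cathode, E° = −0.54 V) and Mg²⁺/Mg is oxidized (anode).
E°cell = −0.54 − (−2.37) = +1.83 V, with n = 6 electrons transferred.
Balancing gives 2 Ga³⁺(aq) + 3 Mg(s) → 2 Ga(s) + 3 Mg²⁺(aq); hence Q = [Mg²⁺(aq)]^3 / [Ga³⁺(aq)]^2 = 0.000102 (log Q = −3.993).
E = E° − (0.0591/n)·log Q = +1.83 − (0.0591/6)(−3.993) = +1.869 V.

+1.869 V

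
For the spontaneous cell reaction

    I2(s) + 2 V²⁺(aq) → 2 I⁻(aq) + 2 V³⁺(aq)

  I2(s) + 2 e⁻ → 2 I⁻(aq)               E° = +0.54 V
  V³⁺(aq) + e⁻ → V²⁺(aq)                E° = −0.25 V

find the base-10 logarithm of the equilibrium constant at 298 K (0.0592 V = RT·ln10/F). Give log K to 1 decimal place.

log K = 26.7

The I₂/I⁻ couple is reduced (cathode); E°cell = +0.54 − (−0.25) = +0.79 V with n = 2.
At equilibrium E = 0, so log K = nE°cell / 0.0592 = (2)(+0.79) / 0.0592 = 26.7.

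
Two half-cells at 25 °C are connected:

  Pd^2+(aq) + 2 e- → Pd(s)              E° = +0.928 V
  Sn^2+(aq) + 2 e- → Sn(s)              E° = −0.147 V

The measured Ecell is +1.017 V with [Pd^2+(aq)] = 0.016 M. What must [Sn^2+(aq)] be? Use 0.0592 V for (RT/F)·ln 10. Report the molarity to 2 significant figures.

Pd²⁺/Pd is the cathode (higher E°); E°cell = +0.928 − (−0.147) = +1.075 V with n = 2.
Since E = E° − (0.0592/n)·log Q, log Q = n(E° − E)/0.0592 = 1.959.
The balanced reaction is Pd^2+(aq) + Sn(s) → Pd(s) + Sn^2+(aq), so Q = [Sn^2+(aq)] / [Pd^2+(aq)].
Substituting the known concentrations and solving, log [Sn^2+(aq)] = 0.163 and [Sn^2+(aq)] = 1.5 M.

1.5 M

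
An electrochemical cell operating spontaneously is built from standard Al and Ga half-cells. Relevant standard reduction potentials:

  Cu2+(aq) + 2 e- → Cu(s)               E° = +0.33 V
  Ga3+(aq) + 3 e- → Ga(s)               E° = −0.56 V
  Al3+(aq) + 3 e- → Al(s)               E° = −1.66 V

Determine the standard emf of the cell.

+1.10 V

The Ga³⁺/Ga couple has the higher E°, so Ga ion is reduced (cathode) and Al is oxidized (anode).
E°cell = E°(cathode) − E°(anode) = −0.56 − (−1.66) = +1.10 V.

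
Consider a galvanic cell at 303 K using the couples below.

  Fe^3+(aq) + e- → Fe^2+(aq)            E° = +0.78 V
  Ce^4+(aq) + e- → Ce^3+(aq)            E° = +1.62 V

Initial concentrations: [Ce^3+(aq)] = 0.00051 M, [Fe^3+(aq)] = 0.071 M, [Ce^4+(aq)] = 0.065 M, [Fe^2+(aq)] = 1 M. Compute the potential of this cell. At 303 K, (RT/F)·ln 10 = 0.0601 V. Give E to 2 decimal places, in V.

Since E°(Ce⁴⁺/Ce³⁺) > E°(Fe³⁺/Fe²⁺), Ce⁴⁺/Ce³⁺ serves as the cathode.
E°cell = +1.62 − (+0.78) = +0.84 V, with n = 1 electron transferred.
Balancing gives Ce^4+(aq) + Fe^2+(aq) → Ce^3+(aq) + Fe^3+(aq); hence Q = ([Ce^3+(aq)]·[Fe^3+(aq)]) / ([Ce^4+(aq)]·[Fe^2+(aq)]) = 0.000557 (log Q = −3.254).
Applying E = E° − (RT ln10/nF)·log Q gives +0.84 − (0.0601/1)(−3.254) = +1.04 V.

+1.04 V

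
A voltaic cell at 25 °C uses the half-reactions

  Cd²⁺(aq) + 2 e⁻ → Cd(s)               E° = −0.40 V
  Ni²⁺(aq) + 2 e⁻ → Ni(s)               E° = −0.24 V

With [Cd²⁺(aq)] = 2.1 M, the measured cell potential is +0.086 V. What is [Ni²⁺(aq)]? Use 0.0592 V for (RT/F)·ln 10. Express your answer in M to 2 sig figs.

With Ni²⁺/Ni at the cathode and Cd²⁺/Cd at the anode, E°cell = −0.24 − (−0.40) = +0.16 V (n = 2).
From the Nernst equation, log Q = n(E° − E)/0.0592 = 2·(+0.16 − (+0.086))/0.0592 = 2.500.
Balancing electrons gives Ni²⁺(aq) + Cd(s) → Ni(s) + Cd²⁺(aq); thus Q = [Cd²⁺(aq)] / [Ni²⁺(aq)].
Solving for the unknown gives log [Ni²⁺(aq)] = −2.178, so [Ni²⁺(aq)] ≈ 0.0066 M.

0.0066 M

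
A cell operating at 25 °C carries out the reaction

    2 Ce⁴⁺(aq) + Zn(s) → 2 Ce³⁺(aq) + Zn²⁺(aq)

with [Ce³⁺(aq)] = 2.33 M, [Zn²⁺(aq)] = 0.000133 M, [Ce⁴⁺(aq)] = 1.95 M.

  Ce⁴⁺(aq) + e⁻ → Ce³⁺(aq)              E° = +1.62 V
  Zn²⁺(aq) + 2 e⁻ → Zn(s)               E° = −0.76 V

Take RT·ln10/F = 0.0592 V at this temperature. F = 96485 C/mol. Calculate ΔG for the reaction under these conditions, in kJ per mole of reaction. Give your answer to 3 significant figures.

E°cell = +1.62 − (−0.76) = +2.38 V; the balanced reaction transfers n = 2 electrons.
Q = ([Ce³⁺(aq)]^2·[Zn²⁺(aq)]) / [Ce⁴⁺(aq)]^2 = 0.00019, so log Q = −3.722 and E = +2.38 − (0.0592/2)(−3.722) = +2.4902 V.
Finally ΔG = −nFE = −(2)(96485 C/mol)(+2.4902 V) = −481 kJ/mol.

−481 kJ/mol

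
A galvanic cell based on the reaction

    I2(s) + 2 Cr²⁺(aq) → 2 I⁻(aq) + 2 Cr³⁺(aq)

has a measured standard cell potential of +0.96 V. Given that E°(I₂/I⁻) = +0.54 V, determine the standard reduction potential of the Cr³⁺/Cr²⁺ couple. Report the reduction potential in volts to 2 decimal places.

In the reaction as written the I₂/I⁻ couple is reduced (cathode) and Cr³⁺/Cr²⁺ is oxidized (anode), so E°cell = E°(I₂/I⁻) − E°(Cr³⁺/Cr²⁺).
E°(Cr³⁺/Cr²⁺) = E°(cathode) − E°cell = +0.54 − (+0.96) = −0.42 V.

−0.42 V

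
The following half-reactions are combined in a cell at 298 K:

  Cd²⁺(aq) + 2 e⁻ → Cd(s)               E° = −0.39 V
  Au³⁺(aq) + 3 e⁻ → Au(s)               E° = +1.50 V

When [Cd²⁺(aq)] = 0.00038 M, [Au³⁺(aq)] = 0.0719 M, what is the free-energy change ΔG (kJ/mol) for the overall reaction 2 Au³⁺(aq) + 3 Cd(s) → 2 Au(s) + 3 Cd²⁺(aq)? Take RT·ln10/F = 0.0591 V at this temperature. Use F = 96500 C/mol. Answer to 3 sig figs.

−1140 kJ/mol

E°cell = +1.50 − (−0.39) = +1.89 V; the balanced reaction transfers n = 6 electrons.
The reaction quotient is [Cd²⁺(aq)]^3 / [Au³⁺(aq)]^2 = 1.06×10^−8; by Nernst, E = +1.89 − (0.0591/6)(−7.974) = +1.9685 V.
Finally ΔG = −nFE = −(6)(96500 C/mol)(+1.9685 V) = −1140 kJ/mol.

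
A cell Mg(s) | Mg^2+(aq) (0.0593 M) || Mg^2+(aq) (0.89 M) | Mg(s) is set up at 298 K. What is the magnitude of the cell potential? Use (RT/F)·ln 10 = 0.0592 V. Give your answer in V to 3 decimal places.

0.035 V

For a concentration cell E°cell = 0, since both electrodes use the same couple.
The compartment with the higher Mg^2+(aq) concentration (0.89 M) acts as the cathode; ions are reduced there and produced at the dilute (0.0593 M) anode.
With n = 2, Ecell = −(0.0592/2)·log([dilute]/[conc]) = −(0.0592/2)·log(0.0593/0.89) = +0.035 V.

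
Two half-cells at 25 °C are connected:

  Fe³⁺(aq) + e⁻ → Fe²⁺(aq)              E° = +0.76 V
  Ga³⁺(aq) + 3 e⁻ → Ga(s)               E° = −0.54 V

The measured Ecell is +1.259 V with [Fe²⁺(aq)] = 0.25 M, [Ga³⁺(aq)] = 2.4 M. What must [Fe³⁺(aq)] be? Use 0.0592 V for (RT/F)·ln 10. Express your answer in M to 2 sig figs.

With Fe³⁺/Fe²⁺ at the cathode and Ga³⁺/Ga at the anode, E°cell = +0.76 − (−0.54) = +1.30 V (n = 3).
Since E = E° − (0.0592/n)·log Q, log Q = n(E° − E)/0.0592 = 2.078.
The balanced reaction is 3 Fe³⁺(aq) + Ga(s) → 3 Fe²⁺(aq) + Ga³⁺(aq), so Q = ([Fe²⁺(aq)]^3·[Ga³⁺(aq)]) / [Fe³⁺(aq)]^3.
Substituting the known concentrations and solving, log [Fe³⁺(aq)] = −1.168 and [Fe³⁺(aq)] = 0.068 M.

0.068 M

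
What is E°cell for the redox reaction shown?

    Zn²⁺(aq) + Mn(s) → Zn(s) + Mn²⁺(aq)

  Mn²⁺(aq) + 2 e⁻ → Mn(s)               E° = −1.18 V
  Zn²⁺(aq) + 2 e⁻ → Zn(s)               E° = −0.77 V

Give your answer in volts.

+0.41 V

In the reaction as written, Zn²⁺(aq) is reduced (cathode) and Mn²⁺(aq) is produced by oxidation at the anode.
E°cell = E°(cathode) − E°(anode) = −0.77 − (−1.18) = +0.41 V.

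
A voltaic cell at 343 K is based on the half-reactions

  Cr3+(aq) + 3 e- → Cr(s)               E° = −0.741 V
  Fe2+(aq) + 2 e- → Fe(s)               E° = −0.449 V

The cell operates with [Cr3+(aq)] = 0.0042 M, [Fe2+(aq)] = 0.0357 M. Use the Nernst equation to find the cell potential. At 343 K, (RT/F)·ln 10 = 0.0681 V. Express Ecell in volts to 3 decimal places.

The Fe²⁺/Fe couple has the more positive E°, so it is the cathode; Cr³⁺/Cr is the anode.
E°cell = −0.449 − (−0.741) = +0.292 V, with n = 6 electrons transferred.
Balancing gives 3 Fe2+(aq) + 2 Cr(s) → 3 Fe(s) + 2 Cr3+(aq); hence Q = [Cr3+(aq)]^2 / [Fe2+(aq)]^3 = 0.388 (log Q = −0.412).
Applying E = E° − (RT ln10/nF)·log Q gives +0.292 − (0.0681/6)(−0.412) = +0.297 V.

+0.297 V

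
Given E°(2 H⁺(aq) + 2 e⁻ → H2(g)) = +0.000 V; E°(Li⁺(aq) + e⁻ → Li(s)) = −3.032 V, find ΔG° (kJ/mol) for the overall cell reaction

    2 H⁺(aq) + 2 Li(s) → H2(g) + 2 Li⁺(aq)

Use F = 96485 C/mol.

In the reaction as written H⁺(aq) is reduced, so the 2H⁺/H₂ couple is the cathode and Li⁺/Li is the anode.
E°cell = +0.000 − (−3.032) = +3.032 V; balancing electrons gives n = 2.
ΔG° = −nFE°cell = −(2)(96485)(+3.032) J/mol = −585 kJ/mol.

−585 kJ/mol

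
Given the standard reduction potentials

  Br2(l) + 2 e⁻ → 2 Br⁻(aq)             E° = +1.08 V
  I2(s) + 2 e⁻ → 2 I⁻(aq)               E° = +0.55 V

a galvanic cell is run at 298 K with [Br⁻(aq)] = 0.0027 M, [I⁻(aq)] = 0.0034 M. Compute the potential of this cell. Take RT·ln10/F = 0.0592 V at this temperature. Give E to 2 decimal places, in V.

Br₂/Br⁻ is reduced (cathode, E° = +1.08 V) and I₂/I⁻ is oxidized (anode).
E°cell = E°cat − E°an = +1.08 − (+0.55) = +0.53 V; n = 2.
The balanced reaction is Br2(l) + 2 I⁻(aq) → 2 Br⁻(aq) + I2(s), so Q = [Br⁻(aq)]^2 / [I⁻(aq)]^2 = 0.631 and log Q = −0.200.
E = E° − (0.0592/n)·log Q = +0.53 − (0.0592/2)(−0.200) = +0.54 V.

+0.54 V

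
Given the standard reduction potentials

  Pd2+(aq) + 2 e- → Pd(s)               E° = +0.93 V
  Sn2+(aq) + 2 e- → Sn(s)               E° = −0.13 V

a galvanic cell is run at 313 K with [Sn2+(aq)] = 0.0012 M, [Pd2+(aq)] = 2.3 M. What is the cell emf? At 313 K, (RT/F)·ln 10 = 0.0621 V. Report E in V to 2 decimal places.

+1.16 V

The Pd²⁺/Pd couple has the more positive E°, so it is the cathode; Sn²⁺/Sn is the anode.
The standard potential is +0.93 − (−0.13) = +1.06 V and the balanced reaction transfers n = 2 electrons.
Balancing gives Pd2+(aq) + Sn(s) → Pd(s) + Sn2+(aq); hence Q = [Sn2+(aq)] / [Pd2+(aq)] = 0.000522 (log Q = −3.283).
Applying E = E° − (RT ln10/nF)·log Q gives +1.06 − (0.0621/2)(−3.283) = +1.16 V.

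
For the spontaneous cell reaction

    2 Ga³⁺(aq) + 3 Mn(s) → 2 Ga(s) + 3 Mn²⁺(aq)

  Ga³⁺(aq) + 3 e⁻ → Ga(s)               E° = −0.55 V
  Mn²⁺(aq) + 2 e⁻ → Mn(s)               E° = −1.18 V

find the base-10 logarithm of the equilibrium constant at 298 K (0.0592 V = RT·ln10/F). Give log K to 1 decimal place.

log K = 63.9

The Ga³⁺/Ga couple is reduced (cathode); E°cell = −0.55 − (−1.18) = +0.63 V with n = 6.
At equilibrium E = 0, so log K = nE°cell / 0.0592 = (6)(+0.63) / 0.0592 = 63.9.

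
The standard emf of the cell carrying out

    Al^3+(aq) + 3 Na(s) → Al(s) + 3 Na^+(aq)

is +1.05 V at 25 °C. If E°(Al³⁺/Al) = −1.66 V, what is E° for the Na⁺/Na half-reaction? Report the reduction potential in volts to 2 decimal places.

−2.71 V

In the reaction as written the Al³⁺/Al couple is reduced (cathode) and Na⁺/Na is oxidized (anode), so E°cell = E°(Al³⁺/Al) − E°(Na⁺/Na).
E°(Na⁺/Na) = E°(cathode) − E°cell = −1.66 − (+1.05) = −2.71 V.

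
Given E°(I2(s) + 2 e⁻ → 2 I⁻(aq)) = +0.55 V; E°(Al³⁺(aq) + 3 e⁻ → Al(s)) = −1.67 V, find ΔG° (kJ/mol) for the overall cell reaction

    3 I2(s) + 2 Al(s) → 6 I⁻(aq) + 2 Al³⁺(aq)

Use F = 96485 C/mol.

In the reaction as written I2(s) is reduced, so the I₂/I⁻ couple is the cathode and Al³⁺/Al is the anode.
E°cell = +0.55 − (−1.67) = +2.22 V; balancing electrons gives n = 6.
ΔG° = −nFE°cell = −(6)(96485)(+2.22) J/mol = −1285 kJ/mol.

−1285 kJ/mol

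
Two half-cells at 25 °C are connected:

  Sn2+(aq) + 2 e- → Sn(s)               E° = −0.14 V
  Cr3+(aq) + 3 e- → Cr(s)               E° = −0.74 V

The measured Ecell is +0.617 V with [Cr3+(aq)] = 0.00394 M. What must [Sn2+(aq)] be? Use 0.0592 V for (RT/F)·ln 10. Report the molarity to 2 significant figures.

0.094 M

The Sn²⁺/Sn couple has the larger reduction potential, so it is the cathode: E°cell = −0.14 − (−0.74) = +0.60 V and n = 6.
Rearranging E = E° − (0.0592/n)·log Q gives log Q = 6(+0.60 − (+0.617))/0.0592 = −1.723.
Balancing electrons gives 3 Sn2+(aq) + 2 Cr(s) → 3 Sn(s) + 2 Cr3+(aq); thus Q = [Cr3+(aq)]^2 / [Sn2+(aq)]^3.
Isolating [Sn2+(aq)] in Q = 10^{−1.723} yields log [Sn2+(aq)] = −1.029, i.e. 0.094 M.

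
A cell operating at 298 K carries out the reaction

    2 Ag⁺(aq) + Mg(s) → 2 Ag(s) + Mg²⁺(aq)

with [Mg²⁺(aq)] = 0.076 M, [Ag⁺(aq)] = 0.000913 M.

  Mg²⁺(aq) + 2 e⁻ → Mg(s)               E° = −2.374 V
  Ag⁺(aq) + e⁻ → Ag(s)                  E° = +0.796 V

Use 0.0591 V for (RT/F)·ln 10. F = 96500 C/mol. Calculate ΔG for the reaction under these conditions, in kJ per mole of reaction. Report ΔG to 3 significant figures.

−584 kJ/mol

With Ag⁺/Ag reduced at the cathode, E°cell = +0.796 − (−2.374) = +3.170 V and n = 2.
The reaction quotient is [Mg²⁺(aq)] / [Ag⁺(aq)]^2 = 9.12×10^4; by Nernst, E = +3.170 − (0.0591/2)(4.960) = +3.0234 V.
Then ΔG = −nFE = −2 × 96500 × +3.0234 J/mol = −584 kJ/mol.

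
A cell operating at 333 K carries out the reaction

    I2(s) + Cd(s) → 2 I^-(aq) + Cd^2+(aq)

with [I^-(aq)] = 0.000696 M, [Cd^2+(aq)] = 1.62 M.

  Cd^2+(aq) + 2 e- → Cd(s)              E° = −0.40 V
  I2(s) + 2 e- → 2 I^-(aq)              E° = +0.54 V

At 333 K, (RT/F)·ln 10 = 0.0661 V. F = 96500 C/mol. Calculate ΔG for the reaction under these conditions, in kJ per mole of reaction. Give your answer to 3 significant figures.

−220 kJ/mol

The standard cell potential is +0.54 − (−0.40) = +0.94 V, with n = 2 electrons in the balanced equation.
Q = [I^-(aq)]^2·[Cd^2+(aq)] = 7.85×10^−7, so log Q = −6.105 and E = +0.94 − (0.0661/2)(−6.105) = +1.1418 V.
Then ΔG = −nFE = −2 × 96500 × +1.1418 J/mol = −220 kJ/mol.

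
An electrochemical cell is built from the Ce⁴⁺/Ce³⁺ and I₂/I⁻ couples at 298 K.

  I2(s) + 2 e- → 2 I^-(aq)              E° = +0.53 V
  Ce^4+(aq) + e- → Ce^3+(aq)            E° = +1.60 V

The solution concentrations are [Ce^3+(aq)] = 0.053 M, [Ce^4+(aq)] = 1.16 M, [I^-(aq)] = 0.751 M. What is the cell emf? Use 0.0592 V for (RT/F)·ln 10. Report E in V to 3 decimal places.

Since E°(Ce⁴⁺/Ce³⁺) > E°(I₂/I⁻), Ce⁴⁺/Ce³⁺ serves as the cathode.
E°cell = +1.60 − (+0.53) = +1.07 V, with n = 2 electrons transferred.
For the overall reaction 2 Ce^4+(aq) + 2 I^-(aq) → 2 Ce^3+(aq) + I2(s), Q = [Ce^3+(aq)]^2 / ([Ce^4+(aq)]^2·[I^-(aq)]^2) = 0.0037, giving log Q = −2.432.
By the Nernst equation, E = +1.07 − (0.0592/2)·(−2.432) = +1.142 V.

+1.142 V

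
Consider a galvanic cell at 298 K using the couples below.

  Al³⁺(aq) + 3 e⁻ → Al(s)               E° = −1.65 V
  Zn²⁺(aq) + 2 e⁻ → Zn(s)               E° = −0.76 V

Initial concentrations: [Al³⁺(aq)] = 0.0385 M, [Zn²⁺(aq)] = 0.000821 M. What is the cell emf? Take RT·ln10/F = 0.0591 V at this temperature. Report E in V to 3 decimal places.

+0.827 V

Since E°(Zn²⁺/Zn) > E°(Al³⁺/Al), Zn²⁺/Zn serves as the cathode.
E°cell = −0.76 − (−1.65) = +0.89 V, with n = 6 electrons transferred.
For the overall reaction 3 Zn²⁺(aq) + 2 Al(s) → 3 Zn(s) + 2 Al³⁺(aq), Q = [Al³⁺(aq)]^2 / [Zn²⁺(aq)]^3 = 2.68×10^6, giving log Q = 6.428.
Applying E = E° − (RT ln10/nF)·log Q gives +0.89 − (0.0591/6)(6.428) = +0.827 V.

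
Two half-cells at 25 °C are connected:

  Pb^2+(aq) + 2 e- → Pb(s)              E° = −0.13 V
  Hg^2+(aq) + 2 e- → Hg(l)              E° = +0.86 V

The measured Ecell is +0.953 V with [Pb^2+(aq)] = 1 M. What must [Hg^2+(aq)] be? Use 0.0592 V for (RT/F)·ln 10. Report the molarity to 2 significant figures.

0.056 M

The Hg²⁺/Hg couple has the larger reduction potential, so it is the cathode: E°cell = +0.86 − (−0.13) = +0.99 V and n = 2.
Rearranging E = E° − (0.0592/n)·log Q gives log Q = 2(+0.99 − (+0.953))/0.0592 = 1.250.
Balancing electrons gives Hg^2+(aq) + Pb(s) → Hg(l) + Pb^2+(aq); thus Q = [Pb^2+(aq)] / [Hg^2+(aq)].
Substituting the known concentrations and solving, log [Hg^2+(aq)] = −1.250 and [Hg^2+(aq)] = 0.056 M.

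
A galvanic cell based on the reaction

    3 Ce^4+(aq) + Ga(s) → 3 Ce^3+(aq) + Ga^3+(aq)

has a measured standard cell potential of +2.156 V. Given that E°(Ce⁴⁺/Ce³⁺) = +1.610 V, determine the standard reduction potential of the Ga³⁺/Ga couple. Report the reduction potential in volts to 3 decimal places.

In the reaction as written the Ce⁴⁺/Ce³⁺ couple is reduced (cathode) and Ga³⁺/Ga is oxidized (anode), so E°cell = E°(Ce⁴⁺/Ce³⁺) − E°(Ga³⁺/Ga).
E°(Ga³⁺/Ga) = E°(cathode) − E°cell = +1.610 − (+2.156) = −0.546 V.

−0.546 V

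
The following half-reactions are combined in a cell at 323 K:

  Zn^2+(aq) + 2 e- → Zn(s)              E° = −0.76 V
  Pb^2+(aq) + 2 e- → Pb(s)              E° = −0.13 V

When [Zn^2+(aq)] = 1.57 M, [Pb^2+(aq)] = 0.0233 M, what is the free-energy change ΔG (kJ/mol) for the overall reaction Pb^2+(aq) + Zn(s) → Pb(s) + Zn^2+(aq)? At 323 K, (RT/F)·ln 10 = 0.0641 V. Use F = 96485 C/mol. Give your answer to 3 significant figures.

−110 kJ/mol

The standard cell potential is −0.13 − (−0.76) = +0.63 V, with n = 2 electrons in the balanced equation.
Here Q = [Zn^2+(aq)] / [Pb^2+(aq)] = 67.4 (log Q = 1.829), giving E = +0.63 − (0.0641/2)·(1.829) = +0.5714 V.
Then ΔG = −nFE = −2 × 96485 × +0.5714 J/mol = −110 kJ/mol.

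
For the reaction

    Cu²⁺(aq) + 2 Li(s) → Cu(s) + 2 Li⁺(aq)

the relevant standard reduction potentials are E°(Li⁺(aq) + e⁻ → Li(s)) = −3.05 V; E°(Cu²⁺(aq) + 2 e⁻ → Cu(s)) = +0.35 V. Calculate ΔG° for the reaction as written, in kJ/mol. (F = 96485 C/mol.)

−656 kJ/mol

In the reaction as written Cu²⁺(aq) is reduced, so the Cu²⁺/Cu couple is the cathode and Li⁺/Li is the anode.
E°cell = +0.35 − (−3.05) = +3.40 V; balancing electrons gives n = 2.
ΔG° = −nFE°cell = −(2)(96485)(+3.40) J/mol = −656 kJ/mol.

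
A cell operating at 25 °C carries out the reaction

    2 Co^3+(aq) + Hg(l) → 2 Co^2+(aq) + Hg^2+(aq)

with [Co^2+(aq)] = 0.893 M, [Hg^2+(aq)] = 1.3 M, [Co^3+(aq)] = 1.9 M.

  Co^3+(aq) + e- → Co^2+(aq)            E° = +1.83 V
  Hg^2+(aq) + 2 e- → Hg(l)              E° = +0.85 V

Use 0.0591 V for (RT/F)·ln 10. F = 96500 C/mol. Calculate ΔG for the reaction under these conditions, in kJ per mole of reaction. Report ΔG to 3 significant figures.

With Co³⁺/Co²⁺ reduced at the cathode, E°cell = +1.83 − (+0.85) = +0.98 V and n = 2.
Here Q = ([Co^2+(aq)]^2·[Hg^2+(aq)]) / [Co^3+(aq)]^2 = 0.287 (log Q = −0.542), giving E = +0.98 − (0.0591/2)·(−0.542) = +0.9960 V.
Finally ΔG = −nFE = −(2)(96500 C/mol)(+0.9960 V) = −192 kJ/mol.

−192 kJ/mol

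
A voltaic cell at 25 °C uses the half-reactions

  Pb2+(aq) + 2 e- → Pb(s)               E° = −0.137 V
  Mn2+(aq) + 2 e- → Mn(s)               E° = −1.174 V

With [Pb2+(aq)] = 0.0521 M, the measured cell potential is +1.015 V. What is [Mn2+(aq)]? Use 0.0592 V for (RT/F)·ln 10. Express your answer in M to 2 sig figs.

Pb²⁺/Pb is the cathode (higher E°); E°cell = −0.137 − (−1.174) = +1.037 V with n = 2.
Rearranging E = E° − (0.0592/n)·log Q gives log Q = 2(+1.037 − (+1.015))/0.0592 = 0.743.
Balancing electrons gives Pb2+(aq) + Mn(s) → Pb(s) + Mn2+(aq); thus Q = [Mn2+(aq)] / [Pb2+(aq)].
Isolating [Mn2+(aq)] in Q = 10^{0.743} yields log [Mn2+(aq)] = −0.540, i.e. 0.29 M.

0.29 M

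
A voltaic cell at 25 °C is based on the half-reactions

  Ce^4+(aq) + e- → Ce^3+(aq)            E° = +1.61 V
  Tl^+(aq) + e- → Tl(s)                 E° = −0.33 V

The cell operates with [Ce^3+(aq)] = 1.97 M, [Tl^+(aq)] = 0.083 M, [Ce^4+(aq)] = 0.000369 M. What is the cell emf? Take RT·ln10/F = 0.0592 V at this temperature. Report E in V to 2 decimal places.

+1.78 V

Since E°(Ce⁴⁺/Ce³⁺) > E°(Tl⁺/Tl), Ce⁴⁺/Ce³⁺ serves as the cathode.
E°cell = +1.61 − (−0.33) = +1.94 V, with n = 1 electron transferred.
For the overall reaction Ce^4+(aq) + Tl(s) → Ce^3+(aq) + Tl^+(aq), Q = ([Ce^3+(aq)]·[Tl^+(aq)]) / [Ce^4+(aq)] = 443, giving log Q = 2.647.
Applying E = E° − (RT ln10/nF)·log Q gives +1.94 − (0.0592/1)(2.647) = +1.78 V.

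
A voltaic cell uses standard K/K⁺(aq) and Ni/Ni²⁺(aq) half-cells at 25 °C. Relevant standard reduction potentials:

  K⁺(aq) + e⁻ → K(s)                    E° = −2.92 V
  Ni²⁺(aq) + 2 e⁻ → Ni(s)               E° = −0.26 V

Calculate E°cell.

Of the two couples in this cell, the one with the more positive reduction potential is reduced at the cathode: here that is Ni²⁺/Ni (−0.26 V); K⁺/K (−2.92 V) is the anode.
E°cell = E°(cathode) − E°(anode) = −0.26 − (−2.92) = +2.66 V.

+2.66 V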